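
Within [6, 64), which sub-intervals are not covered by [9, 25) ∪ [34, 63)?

[6, 9) ∪ [25, 34) ∪ [63, 64)

After merging, the occupied span is [9, 25), [34, 63).
Uncovered inside [6, 64): [6, 9), [25, 34), [63, 64).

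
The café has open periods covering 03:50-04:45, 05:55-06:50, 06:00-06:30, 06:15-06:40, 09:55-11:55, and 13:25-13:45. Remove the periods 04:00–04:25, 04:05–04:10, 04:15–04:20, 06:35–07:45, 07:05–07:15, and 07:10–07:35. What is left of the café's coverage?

A, merged: 03:50-04:45, 05:55-06:50, 09:55-11:55, 13:25-13:45.
B, merged: 04:00-04:25, 06:35-07:45.
03:50-04:45 \ B = 03:50-04:00, 04:25-04:45.
05:55-06:50 \ B = 05:55-06:35.
09:55-11:55: nothing removed.
13:25-13:45: nothing removed.

03:50-04:00, 04:25-04:45, 05:55-06:35, 09:55-11:55, 13:25-13:45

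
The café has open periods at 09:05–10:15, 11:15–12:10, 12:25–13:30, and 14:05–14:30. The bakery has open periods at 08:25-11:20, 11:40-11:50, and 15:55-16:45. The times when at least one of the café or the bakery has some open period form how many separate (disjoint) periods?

4

A ∪ B = 08:25-12:10, 12:25-13:30, 14:05-14:30, 15:55-16:45.
That is 4 disjoint pieces.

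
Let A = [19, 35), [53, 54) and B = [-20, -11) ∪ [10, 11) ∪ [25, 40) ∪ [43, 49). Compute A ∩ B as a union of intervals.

[25, 35)

[19, 35) overlaps B on [25, 35).
[53, 54) falls entirely outside B.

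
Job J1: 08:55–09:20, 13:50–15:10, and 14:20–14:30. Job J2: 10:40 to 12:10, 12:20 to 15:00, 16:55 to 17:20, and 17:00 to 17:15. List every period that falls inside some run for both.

Merge the first list: 08:55-09:20, 13:50-15:10.
Merge the second list: 10:40-12:10, 12:20-15:00, 16:55-17:20.
08:55-09:20 falls entirely outside B.
13:50-15:10 overlaps B on 13:50-15:00.

13:50-15:00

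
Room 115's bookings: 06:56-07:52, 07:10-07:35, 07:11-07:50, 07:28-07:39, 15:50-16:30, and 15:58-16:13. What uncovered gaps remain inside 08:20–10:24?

Covered (merged): 06:56–07:52, 15:50–16:30.
Uncovered inside 08:20–10:24: 08:20–10:24.

08:20–10:24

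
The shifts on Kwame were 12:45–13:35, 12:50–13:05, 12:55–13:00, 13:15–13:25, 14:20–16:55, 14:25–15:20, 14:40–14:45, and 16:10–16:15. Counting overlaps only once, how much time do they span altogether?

Merged: 12:45–13:35, 14:20–16:55.
Lengths: 50 min + 2 h 35 min = 3 h 25 min.

3 h 25 min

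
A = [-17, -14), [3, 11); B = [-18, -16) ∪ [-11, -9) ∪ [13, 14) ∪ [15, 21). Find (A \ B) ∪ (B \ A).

[-18, -17) ∪ [-16, -14) ∪ [-11, -9) ∪ [3, 11) ∪ [13, 14) ∪ [15, 21)

Only in the first: [-16, -14), [3, 11).
Only in the second: [-18, -17), [-11, -9), [13, 14), [15, 21).
Together these are the periods covered by exactly one.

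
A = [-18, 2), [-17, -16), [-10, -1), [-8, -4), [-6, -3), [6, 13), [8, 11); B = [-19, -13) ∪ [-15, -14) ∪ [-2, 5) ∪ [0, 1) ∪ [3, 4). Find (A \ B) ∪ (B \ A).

First set merges to [-18, 2), [6, 13).
Second set merges to [-19, -13), [-2, 5).
Only in the first: [-13, -2), [6, 13).
Only in the second: [-19, -18), [2, 5).
Together these are the periods covered by exactly one.

[-19, -18) ∪ [-13, -2) ∪ [2, 5) ∪ [6, 13)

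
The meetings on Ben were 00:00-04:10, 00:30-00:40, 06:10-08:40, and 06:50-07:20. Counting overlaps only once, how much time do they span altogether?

Merged: 00:00-04:10, 06:10-08:40.
Lengths: 4 h 10 min + 2 h 30 min = 6 h 40 min.

6 h 40 min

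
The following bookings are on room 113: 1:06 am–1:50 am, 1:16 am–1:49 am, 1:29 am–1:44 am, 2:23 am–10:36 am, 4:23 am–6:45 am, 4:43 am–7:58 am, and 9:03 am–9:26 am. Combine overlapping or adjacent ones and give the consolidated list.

1:16 am-1:49 am overlaps/touches 1:06 am-1:50 am → extend to 1:06 am-1:50 am.
1:29 am-1:44 am overlaps/touches 1:06 am-1:50 am → extend to 1:06 am-1:50 am.
2:23 am-10:36 am is disjoint → start new block.
4:23 am-6:45 am overlaps/touches 2:23 am-10:36 am → extend to 2:23 am-10:36 am.
4:43 am-7:58 am overlaps/touches 2:23 am-10:36 am → extend to 2:23 am-10:36 am.
9:03 am-9:26 am overlaps/touches 2:23 am-10:36 am → extend to 2:23 am-10:36 am.

1:06 am-1:50 am, 2:23 am-10:36 am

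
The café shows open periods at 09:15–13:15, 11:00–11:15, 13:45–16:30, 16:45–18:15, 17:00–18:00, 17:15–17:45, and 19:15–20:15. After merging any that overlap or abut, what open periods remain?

11:00-11:15 overlaps/touches 09:15-13:15 → extend to 09:15-13:15.
13:45-16:30 is disjoint → start new block.
16:45-18:15 is disjoint → start new block.
17:00-18:00 overlaps/touches 16:45-18:15 → extend to 16:45-18:15.
17:15-17:45 overlaps/touches 16:45-18:15 → extend to 16:45-18:15.
19:15-20:15 is disjoint → start new block.

09:15-13:15, 13:45-16:30, 16:45-18:15, 19:15-20:15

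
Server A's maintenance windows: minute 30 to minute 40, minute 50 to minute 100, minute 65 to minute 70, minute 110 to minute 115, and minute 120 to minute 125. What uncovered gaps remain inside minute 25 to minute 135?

Covered (merged): minute 30 to minute 40, minute 50 to minute 100, minute 110 to minute 115, minute 120 to minute 125.
Uncovered inside minute 25 to minute 135: minute 25 to minute 30, minute 40 to minute 50, minute 100 to minute 110, minute 115 to minute 120, minute 125 to minute 135.

minute 25 to minute 30, minute 40 to minute 50, minute 100 to minute 110, minute 115 to minute 120, minute 125 to minute 135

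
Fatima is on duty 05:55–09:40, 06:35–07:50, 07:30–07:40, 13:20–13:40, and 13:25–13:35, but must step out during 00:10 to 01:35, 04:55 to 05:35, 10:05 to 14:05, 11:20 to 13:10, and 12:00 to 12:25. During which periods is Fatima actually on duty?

05:55–09:40

Merge the first list: 05:55–09:40, 13:20–13:40.
Merge the second list: 00:10–01:35, 04:55–05:35, 10:05–14:05.
05:55–09:40 is untouched.
13:20–13:40 lies entirely inside B → drops out.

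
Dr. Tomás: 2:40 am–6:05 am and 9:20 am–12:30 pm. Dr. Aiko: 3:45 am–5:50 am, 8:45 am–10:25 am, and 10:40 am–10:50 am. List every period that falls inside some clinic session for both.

2:40 am–6:05 am ∩ B → 3:45 am–5:50 am.
9:20 am–12:30 pm ∩ B → 9:20 am–10:25 am, 10:40 am–10:50 am.

3:45 am–5:50 am, 9:20 am–10:25 am, 10:40 am–10:50 am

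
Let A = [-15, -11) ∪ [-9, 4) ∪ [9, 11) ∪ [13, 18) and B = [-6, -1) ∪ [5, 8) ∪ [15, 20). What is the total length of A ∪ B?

29

A ∪ B = [-15, -11), [-9, 4), [5, 8), [9, 11), [13, 20).
Total: 4 + 13 + 3 + 2 + 7 = 29.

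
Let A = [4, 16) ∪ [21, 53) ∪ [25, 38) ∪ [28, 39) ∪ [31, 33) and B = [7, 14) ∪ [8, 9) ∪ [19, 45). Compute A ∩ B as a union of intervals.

A, merged: [4, 16), [21, 53).
B, merged: [7, 14), [19, 45).
[4, 16) overlaps B on [7, 14).
[21, 53) overlaps B on [21, 45).

[7, 14) ∪ [21, 45)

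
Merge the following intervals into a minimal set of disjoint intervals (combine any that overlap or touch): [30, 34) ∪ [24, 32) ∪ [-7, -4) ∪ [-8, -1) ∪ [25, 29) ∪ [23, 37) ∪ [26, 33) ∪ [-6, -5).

Sort by start: [-8, -1), [-7, -4), [-6, -5), [23, 37), [24, 32), [25, 29), [26, 33), [30, 34).
[-7, -4) overlaps/touches [-8, -1) → extend to [-8, -1).
[-6, -5) overlaps/touches [-8, -1) → extend to [-8, -1).
[23, 37) is disjoint → start new block.
[24, 32) overlaps/touches [23, 37) → extend to [23, 37).
[25, 29) overlaps/touches [23, 37) → extend to [23, 37).
[26, 33) overlaps/touches [23, 37) → extend to [23, 37).
[30, 34) overlaps/touches [23, 37) → extend to [23, 37).

[-8, -1) ∪ [23, 37)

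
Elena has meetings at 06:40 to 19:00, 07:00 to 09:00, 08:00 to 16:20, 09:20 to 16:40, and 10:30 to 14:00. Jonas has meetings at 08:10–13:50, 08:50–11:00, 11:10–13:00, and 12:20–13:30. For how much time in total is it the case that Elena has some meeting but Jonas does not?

6 h 40 min

First set merges to 06:40–19:00.
Second set merges to 08:10–13:50.
A \ B = 06:40–08:10, 13:50–19:00.
Total: 1 h 30 min + 5 h 10 min = 6 h 40 min.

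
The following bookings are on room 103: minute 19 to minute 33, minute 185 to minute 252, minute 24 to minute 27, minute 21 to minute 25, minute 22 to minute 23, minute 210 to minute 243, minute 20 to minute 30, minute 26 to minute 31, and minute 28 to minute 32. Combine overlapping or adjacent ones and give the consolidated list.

minute 19 to minute 33, minute 185 to minute 252

Sort by start: minute 19 to minute 33, minute 20 to minute 30, minute 21 to minute 25, minute 22 to minute 23, minute 24 to minute 27, minute 26 to minute 31, minute 28 to minute 32, minute 185 to minute 252, minute 210 to minute 243.
minute 20 to minute 30 overlaps/touches minute 19 to minute 33 → extend to minute 19 to minute 33.
minute 21 to minute 25 overlaps/touches minute 19 to minute 33 → extend to minute 19 to minute 33.
minute 22 to minute 23 overlaps/touches minute 19 to minute 33 → extend to minute 19 to minute 33.
minute 24 to minute 27 overlaps/touches minute 19 to minute 33 → extend to minute 19 to minute 33.
minute 26 to minute 31 overlaps/touches minute 19 to minute 33 → extend to minute 19 to minute 33.
minute 28 to minute 32 overlaps/touches minute 19 to minute 33 → extend to minute 19 to minute 33.
minute 185 to minute 252 is disjoint → start new block.
minute 210 to minute 243 overlaps/touches minute 185 to minute 252 → extend to minute 185 to minute 252.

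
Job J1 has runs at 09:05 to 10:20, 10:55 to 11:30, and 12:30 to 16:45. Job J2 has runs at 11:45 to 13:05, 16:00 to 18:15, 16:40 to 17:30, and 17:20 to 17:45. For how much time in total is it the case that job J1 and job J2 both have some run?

1 h 20 min

Merge the second list: 11:45-13:05, 16:00-18:15.
A ∩ B = 12:30-13:05, 16:00-16:45.
Total: 35 min + 45 min = 1 h 20 min.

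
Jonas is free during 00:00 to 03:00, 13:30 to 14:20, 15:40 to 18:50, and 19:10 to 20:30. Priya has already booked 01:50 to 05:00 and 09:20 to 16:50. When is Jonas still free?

00:00–01:50, 16:50–18:50, 19:10–20:30

00:00–03:00 \ B = 00:00–01:50.
13:30–14:20: entirely removed.
15:40–18:50 \ B = 16:50–18:50.
19:10–20:30: nothing removed.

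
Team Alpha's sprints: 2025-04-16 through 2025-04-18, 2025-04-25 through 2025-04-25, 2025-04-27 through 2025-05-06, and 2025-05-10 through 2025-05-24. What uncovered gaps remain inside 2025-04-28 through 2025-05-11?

The merged coverage is 2025-04-16 through 2025-04-18, 2025-04-25 through 2025-04-25, 2025-04-27 through 2025-05-06, 2025-05-10 through 2025-05-24.
Complement within 2025-04-28 through 2025-05-11: 2025-05-07 through 2025-05-09.

2025-05-07 through 2025-05-09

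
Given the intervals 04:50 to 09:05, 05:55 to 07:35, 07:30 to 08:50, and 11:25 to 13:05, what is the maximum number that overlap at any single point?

3

At 07:30, 3 of the intervals are simultaneously active.
No point has more.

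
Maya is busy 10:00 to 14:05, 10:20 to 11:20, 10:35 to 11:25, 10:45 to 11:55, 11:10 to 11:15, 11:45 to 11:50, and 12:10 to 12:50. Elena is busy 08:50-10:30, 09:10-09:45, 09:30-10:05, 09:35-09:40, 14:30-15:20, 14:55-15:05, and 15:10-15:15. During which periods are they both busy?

10:00–10:30

First set merges to 10:00–14:05.
Second set merges to 08:50–10:30, 14:30–15:20.
10:00–14:05 overlaps B on 10:00–10:30.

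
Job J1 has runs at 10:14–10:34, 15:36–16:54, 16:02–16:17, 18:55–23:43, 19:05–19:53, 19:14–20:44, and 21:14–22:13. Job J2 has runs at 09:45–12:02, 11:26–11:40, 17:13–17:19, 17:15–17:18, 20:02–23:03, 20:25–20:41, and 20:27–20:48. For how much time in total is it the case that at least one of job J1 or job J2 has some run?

Merge the first list: 10:14-10:34, 15:36-16:54, 18:55-23:43.
Merge the second list: 09:45-12:02, 17:13-17:19, 20:02-23:03.
A ∪ B = 09:45-12:02, 15:36-16:54, 17:13-17:19, 18:55-23:43.
Total: 2 h 17 min + 1 h 18 min + 6 min + 4 h 48 min = 8 h 29 min.

8 h 29 min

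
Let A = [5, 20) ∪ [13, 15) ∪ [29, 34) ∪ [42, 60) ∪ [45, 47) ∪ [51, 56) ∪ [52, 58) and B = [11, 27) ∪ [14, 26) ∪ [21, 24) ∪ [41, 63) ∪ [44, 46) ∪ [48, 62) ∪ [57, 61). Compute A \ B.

[5, 11) ∪ [29, 34)

A, merged: [5, 20), [29, 34), [42, 60).
B, merged: [11, 27), [41, 63).
[5, 20) minus B → [5, 11).
[29, 34): no B overlap → unchanged.
[42, 60): fully covered by B → removed.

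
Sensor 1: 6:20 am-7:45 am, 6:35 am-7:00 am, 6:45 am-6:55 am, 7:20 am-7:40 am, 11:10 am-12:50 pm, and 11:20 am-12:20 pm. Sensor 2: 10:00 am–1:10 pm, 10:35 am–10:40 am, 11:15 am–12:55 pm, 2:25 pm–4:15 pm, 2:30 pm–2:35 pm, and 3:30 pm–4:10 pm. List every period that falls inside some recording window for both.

First set merges to 6:20 am–7:45 am, 11:10 am–12:50 pm.
Second set merges to 10:00 am–1:10 pm, 2:25 pm–4:15 pm.
6:20 am–7:45 am meets no B interval.
11:10 am–12:50 pm ∩ B → 11:10 am–12:50 pm.

11:10 am–12:50 pm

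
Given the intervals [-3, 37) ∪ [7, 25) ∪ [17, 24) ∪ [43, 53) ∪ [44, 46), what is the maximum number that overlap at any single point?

Sweep endpoints in order; track running count of active intervals.
Peak of 3 reached at 17.

3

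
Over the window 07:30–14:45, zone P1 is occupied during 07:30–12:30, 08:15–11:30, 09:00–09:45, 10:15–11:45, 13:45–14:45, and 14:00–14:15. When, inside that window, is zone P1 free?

12:30-13:45

The merged coverage is 07:30-12:30, 13:45-14:45.
Gaps within 07:30-14:45: 12:30-13:45.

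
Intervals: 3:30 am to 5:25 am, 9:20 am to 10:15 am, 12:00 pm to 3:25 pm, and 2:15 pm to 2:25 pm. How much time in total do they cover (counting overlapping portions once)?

6 h 15 min

Merged: 3:30 am–5:25 am, 9:20 am–10:15 am, 12:00 pm–3:25 pm.
Lengths: 1 h 55 min + 55 min + 3 h 25 min = 6 h 15 min.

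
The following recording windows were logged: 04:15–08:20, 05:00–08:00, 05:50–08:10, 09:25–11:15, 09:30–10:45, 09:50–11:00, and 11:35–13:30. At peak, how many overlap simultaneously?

3

Sweep endpoints in order; track running count of active intervals.
Peak of 3 reached at 05:50.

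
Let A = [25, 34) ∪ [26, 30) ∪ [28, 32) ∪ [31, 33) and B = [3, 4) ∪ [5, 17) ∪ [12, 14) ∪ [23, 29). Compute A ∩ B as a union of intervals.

[25, 29)

A, merged: [25, 34).
B, merged: [3, 4), [5, 17), [23, 29).
[25, 34) meets the second set on [25, 29).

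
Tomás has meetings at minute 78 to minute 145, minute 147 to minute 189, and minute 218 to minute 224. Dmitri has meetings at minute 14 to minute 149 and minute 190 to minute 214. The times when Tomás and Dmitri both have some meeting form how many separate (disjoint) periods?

2

A ∩ B = minute 78 to minute 145, minute 147 to minute 149.
That is 2 disjoint pieces.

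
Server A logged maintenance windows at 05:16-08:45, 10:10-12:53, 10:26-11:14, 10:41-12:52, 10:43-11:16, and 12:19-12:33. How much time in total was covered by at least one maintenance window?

6 h 12 min

Merged: 05:16–08:45, 10:10–12:53.
Lengths: 3 h 29 min + 2 h 43 min = 6 h 12 min.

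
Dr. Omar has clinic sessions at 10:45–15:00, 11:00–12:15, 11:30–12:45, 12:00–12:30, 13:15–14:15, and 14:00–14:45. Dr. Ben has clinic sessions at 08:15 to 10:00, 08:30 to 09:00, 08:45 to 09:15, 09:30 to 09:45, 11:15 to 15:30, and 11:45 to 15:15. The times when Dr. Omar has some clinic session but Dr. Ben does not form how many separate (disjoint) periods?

First set merges to 10:45–15:00.
Second set merges to 08:15–10:00, 11:15–15:30.
A \ B = 10:45–11:15.
That is 1 disjoint piece.

1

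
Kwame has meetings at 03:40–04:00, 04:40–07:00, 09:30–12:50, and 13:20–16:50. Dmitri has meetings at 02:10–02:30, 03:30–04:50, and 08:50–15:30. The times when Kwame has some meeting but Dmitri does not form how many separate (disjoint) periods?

A \ B = 04:50-07:00, 15:30-16:50.
That is 2 disjoint pieces.

2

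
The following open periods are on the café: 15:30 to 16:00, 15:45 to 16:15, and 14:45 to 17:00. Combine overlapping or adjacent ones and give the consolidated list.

Sort by start: 14:45–17:00, 15:30–16:00, 15:45–16:15.
15:30–16:00 overlaps/touches 14:45–17:00 → extend to 14:45–17:00.
15:45–16:15 overlaps/touches 14:45–17:00 → extend to 14:45–17:00.

14:45–17:00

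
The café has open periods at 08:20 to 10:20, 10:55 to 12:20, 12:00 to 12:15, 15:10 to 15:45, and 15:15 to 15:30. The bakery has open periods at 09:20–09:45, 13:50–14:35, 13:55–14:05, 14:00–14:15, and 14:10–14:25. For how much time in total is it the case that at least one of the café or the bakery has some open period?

First set merges to 08:20-10:20, 10:55-12:20, 15:10-15:45.
Second set merges to 09:20-09:45, 13:50-14:35.
A ∪ B = 08:20-10:20, 10:55-12:20, 13:50-14:35, 15:10-15:45.
Total: 2 h + 1 h 25 min + 45 min + 35 min = 4 h 45 min.

4 h 45 min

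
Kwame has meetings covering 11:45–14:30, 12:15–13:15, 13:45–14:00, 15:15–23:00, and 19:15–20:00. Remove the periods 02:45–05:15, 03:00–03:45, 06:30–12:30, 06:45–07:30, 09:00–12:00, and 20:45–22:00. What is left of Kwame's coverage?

12:30–14:30, 15:15–20:45, 22:00–23:00

A, merged: 11:45–14:30, 15:15–23:00.
B, merged: 02:45–05:15, 06:30–12:30, 20:45–22:00.
11:45–14:30 with B removed leaves 12:30–14:30.
15:15–23:00 with B removed leaves 15:15–20:45, 22:00–23:00.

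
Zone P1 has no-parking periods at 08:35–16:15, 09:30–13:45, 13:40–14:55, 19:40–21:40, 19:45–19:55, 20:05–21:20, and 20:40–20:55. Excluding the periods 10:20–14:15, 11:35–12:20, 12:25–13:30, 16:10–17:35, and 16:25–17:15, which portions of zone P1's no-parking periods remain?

First set merges to 08:35-16:15, 19:40-21:40.
Second set merges to 10:20-14:15, 16:10-17:35.
08:35-16:15 \ B = 08:35-10:20, 14:15-16:10.
19:40-21:40: nothing removed.

08:35-10:20, 14:15-16:10, 19:40-21:40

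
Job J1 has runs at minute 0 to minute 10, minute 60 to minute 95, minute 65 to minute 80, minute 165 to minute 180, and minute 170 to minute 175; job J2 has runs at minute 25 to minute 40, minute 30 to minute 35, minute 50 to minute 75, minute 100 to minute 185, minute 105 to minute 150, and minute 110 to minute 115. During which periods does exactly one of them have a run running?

minute 0 to minute 10, minute 25 to minute 40, minute 50 to minute 60, minute 75 to minute 95, minute 100 to minute 165, minute 180 to minute 185

First set merges to minute 0 to minute 10, minute 60 to minute 95, minute 165 to minute 180.
Second set merges to minute 25 to minute 40, minute 50 to minute 75, minute 100 to minute 185.
A \ B = minute 0 to minute 10, minute 75 to minute 95.
B \ A = minute 25 to minute 40, minute 50 to minute 60, minute 100 to minute 165, minute 180 to minute 185.
Union of the two gives the symmetric difference.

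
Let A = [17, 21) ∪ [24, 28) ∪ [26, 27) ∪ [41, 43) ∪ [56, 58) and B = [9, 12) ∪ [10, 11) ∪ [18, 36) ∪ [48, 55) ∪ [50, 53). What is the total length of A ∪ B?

33

Merge the first list: [17, 21), [24, 28), [41, 43), [56, 58).
Merge the second list: [9, 12), [18, 36), [48, 55).
A ∪ B = [9, 12), [17, 36), [41, 43), [48, 55), [56, 58).
Total: 3 + 19 + 2 + 7 + 2 = 33.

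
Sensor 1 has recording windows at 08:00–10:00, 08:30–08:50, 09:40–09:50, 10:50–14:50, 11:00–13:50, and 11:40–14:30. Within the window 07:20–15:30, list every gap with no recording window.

Covered (merged): 08:00–10:00, 10:50–14:50.
Complement within 07:20–15:30: 07:20–08:00, 10:00–10:50, 14:50–15:30.

07:20–08:00, 10:00–10:50, 14:50–15:30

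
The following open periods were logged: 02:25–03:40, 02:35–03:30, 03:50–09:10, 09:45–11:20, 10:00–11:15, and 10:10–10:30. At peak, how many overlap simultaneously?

Sweep endpoints in order; track running count of active intervals.
Peak of 3 reached at 10:10.

3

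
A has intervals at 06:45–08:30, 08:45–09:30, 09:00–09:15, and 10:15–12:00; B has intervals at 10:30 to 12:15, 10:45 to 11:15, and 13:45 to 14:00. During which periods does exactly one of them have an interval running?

First set merges to 06:45-08:30, 08:45-09:30, 10:15-12:00.
Second set merges to 10:30-12:15, 13:45-14:00.
A but not B: 06:45-08:30, 08:45-09:30, 10:15-10:30.
B but not A: 12:00-12:15, 13:45-14:00.
Combining gives A △ B.

06:45-08:30, 08:45-09:30, 10:15-10:30, 12:00-12:15, 13:45-14:00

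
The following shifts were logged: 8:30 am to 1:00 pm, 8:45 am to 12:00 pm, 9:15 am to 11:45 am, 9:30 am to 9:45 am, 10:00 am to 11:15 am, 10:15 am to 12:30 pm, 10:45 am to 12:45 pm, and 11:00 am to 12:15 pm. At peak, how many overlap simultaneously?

7

Walk the sorted start/end points keeping a running depth.
The depth first hits 7 at 11:00 am.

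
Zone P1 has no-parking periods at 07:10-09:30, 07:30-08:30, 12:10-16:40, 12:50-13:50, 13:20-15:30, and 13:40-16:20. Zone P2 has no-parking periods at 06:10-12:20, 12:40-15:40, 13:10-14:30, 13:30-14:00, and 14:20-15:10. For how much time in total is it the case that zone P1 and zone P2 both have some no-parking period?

5 h 30 min

A, merged: 07:10–09:30, 12:10–16:40.
B, merged: 06:10–12:20, 12:40–15:40.
A ∩ B = 07:10–09:30, 12:10–12:20, 12:40–15:40.
Total: 2 h 20 min + 10 min + 3 h = 5 h 30 min.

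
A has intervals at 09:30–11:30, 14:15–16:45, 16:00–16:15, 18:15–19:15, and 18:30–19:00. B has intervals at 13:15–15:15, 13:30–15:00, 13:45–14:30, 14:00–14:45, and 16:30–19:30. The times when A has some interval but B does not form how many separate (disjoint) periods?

A, merged: 09:30-11:30, 14:15-16:45, 18:15-19:15.
B, merged: 13:15-15:15, 16:30-19:30.
A \ B = 09:30-11:30, 15:15-16:30.
That is 2 disjoint pieces.

2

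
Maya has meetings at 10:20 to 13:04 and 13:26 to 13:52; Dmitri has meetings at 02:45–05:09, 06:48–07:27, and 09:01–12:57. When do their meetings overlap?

10:20-13:04 meets the second set on 10:20-12:57.
13:26-13:52: no overlap with the second set.

10:20-12:57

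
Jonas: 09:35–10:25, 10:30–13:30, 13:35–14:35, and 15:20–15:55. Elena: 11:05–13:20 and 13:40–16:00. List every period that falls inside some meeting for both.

11:05–13:20, 13:40–14:35, 15:20–15:55

09:35–10:25 meets no B interval.
10:30–13:30 ∩ B → 11:05–13:20.
13:35–14:35 ∩ B → 13:40–14:35.
15:20–15:55 ∩ B → 15:20–15:55.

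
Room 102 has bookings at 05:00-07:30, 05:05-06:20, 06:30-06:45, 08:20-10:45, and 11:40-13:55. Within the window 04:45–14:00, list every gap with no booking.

Covered (merged): 05:00-07:30, 08:20-10:45, 11:40-13:55.
Complement within 04:45-14:00: 04:45-05:00, 07:30-08:20, 10:45-11:40, 13:55-14:00.

04:45-05:00, 07:30-08:20, 10:45-11:40, 13:55-14:00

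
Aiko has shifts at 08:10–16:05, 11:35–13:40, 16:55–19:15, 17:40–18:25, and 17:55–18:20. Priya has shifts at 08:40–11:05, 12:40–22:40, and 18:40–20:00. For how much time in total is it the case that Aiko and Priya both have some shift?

Merge the first list: 08:10–16:05, 16:55–19:15.
Merge the second list: 08:40–11:05, 12:40–22:40.
A ∩ B = 08:40–11:05, 12:40–16:05, 16:55–19:15.
Total: 2 h 25 min + 3 h 25 min + 2 h 20 min = 8 h 10 min.

8 h 10 min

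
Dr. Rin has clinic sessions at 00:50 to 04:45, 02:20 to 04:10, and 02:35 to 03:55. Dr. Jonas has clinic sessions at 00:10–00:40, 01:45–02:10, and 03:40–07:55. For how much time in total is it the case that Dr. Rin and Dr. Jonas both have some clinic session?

1 h 30 min

First set merges to 00:50-04:45.
A ∩ B = 01:45-02:10, 03:40-04:45.
Total: 25 min + 1 h 5 min = 1 h 30 min.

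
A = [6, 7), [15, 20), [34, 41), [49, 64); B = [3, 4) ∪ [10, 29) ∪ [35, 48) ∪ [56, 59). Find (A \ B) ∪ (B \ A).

[3, 4) ∪ [6, 7) ∪ [10, 15) ∪ [20, 29) ∪ [34, 35) ∪ [41, 48) ∪ [49, 56) ∪ [59, 64)

A \ B = [6, 7), [34, 35), [49, 56), [59, 64).
B \ A = [3, 4), [10, 15), [20, 29), [41, 48).
Union of the two gives the symmetric difference.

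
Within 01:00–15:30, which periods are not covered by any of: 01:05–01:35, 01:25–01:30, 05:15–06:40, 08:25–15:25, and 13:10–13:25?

01:00–01:05, 01:35–05:15, 06:40–08:25, 15:25–15:30

The merged coverage is 01:05–01:35, 05:15–06:40, 08:25–15:25.
Uncovered inside 01:00–15:30: 01:00–01:05, 01:35–05:15, 06:40–08:25, 15:25–15:30.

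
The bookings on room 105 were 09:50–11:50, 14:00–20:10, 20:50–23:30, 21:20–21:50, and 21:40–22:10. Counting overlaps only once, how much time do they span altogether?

10 h 50 min

Merged: 09:50–11:50, 14:00–20:10, 20:50–23:30.
Lengths: 2 h + 6 h 10 min + 2 h 40 min = 10 h 50 min.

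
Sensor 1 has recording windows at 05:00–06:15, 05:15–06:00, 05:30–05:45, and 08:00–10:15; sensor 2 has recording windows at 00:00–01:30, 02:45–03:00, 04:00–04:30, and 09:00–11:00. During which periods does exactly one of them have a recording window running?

00:00-01:30, 02:45-03:00, 04:00-04:30, 05:00-06:15, 08:00-09:00, 10:15-11:00

First set merges to 05:00-06:15, 08:00-10:15.
A \ B = 05:00-06:15, 08:00-09:00.
B \ A = 00:00-01:30, 02:45-03:00, 04:00-04:30, 10:15-11:00.
Union of the two gives the symmetric difference.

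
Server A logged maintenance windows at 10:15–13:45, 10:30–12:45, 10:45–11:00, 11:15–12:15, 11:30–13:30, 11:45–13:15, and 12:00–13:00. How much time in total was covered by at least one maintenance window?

3 h 30 min

Merged: 10:15–13:45.
Length: 3 h 30 min.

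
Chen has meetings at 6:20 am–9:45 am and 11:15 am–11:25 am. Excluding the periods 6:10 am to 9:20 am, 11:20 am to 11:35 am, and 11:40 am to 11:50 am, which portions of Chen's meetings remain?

6:20 am–9:45 am with B removed leaves 9:20 am–9:45 am.
11:15 am–11:25 am with B removed leaves 11:15 am–11:20 am.

9:20 am–9:45 am, 11:15 am–11:20 am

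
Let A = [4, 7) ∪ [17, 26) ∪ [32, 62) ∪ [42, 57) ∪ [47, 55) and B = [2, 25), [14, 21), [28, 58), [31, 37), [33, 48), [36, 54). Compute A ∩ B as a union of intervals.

A, merged: [4, 7), [17, 26), [32, 62).
B, merged: [2, 25), [28, 58).
[4, 7) meets the second set on [4, 7).
[17, 26) meets the second set on [17, 25).
[32, 62) meets the second set on [32, 58).

[4, 7) ∪ [17, 25) ∪ [32, 58)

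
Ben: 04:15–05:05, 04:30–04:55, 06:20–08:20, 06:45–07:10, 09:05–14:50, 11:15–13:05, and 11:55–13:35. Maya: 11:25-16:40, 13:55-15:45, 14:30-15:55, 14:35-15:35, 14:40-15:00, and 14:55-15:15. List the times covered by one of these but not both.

First set merges to 04:15–05:05, 06:20–08:20, 09:05–14:50.
Second set merges to 11:25–16:40.
A \ B = 04:15–05:05, 06:20–08:20, 09:05–11:25.
B \ A = 14:50–16:40.
Union of the two gives the symmetric difference.

04:15–05:05, 06:20–08:20, 09:05–11:25, 14:50–16:40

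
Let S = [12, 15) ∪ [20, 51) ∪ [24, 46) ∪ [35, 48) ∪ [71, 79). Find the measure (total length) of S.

Merged: [12, 15), [20, 51), [71, 79).
Lengths: 3 + 31 + 8 = 42.

42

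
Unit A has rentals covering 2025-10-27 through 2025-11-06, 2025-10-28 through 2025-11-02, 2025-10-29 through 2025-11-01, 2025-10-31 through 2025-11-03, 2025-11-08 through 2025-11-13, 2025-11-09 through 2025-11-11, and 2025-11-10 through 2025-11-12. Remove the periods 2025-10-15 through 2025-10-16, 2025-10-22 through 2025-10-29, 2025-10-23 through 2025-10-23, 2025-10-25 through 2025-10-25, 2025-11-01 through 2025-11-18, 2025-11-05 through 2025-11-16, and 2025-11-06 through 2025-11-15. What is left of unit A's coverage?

2025-10-30 through 2025-10-31

A, merged: 2025-10-27 through 2025-11-06, 2025-11-08 through 2025-11-13.
B, merged: 2025-10-15 through 2025-10-16, 2025-10-22 through 2025-10-29, 2025-11-01 through 2025-11-18.
2025-10-27 through 2025-11-06 minus B → 2025-10-30 through 2025-10-31.
2025-11-08 through 2025-11-13: fully covered by B → removed.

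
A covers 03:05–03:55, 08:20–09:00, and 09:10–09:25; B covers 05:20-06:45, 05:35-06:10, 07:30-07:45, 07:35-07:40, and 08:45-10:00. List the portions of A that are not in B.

03:05-03:55, 08:20-08:45

B, merged: 05:20-06:45, 07:30-07:45, 08:45-10:00.
03:05-03:55: nothing removed.
08:20-09:00 \ B = 08:20-08:45.
09:10-09:25: entirely removed.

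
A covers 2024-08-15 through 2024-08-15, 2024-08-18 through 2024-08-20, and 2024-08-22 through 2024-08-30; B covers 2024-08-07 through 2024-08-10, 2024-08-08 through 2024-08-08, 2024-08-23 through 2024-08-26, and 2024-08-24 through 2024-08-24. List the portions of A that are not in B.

2024-08-15 through 2024-08-15, 2024-08-18 through 2024-08-20, 2024-08-22 through 2024-08-22, 2024-08-27 through 2024-08-30

B, merged: 2024-08-07 through 2024-08-10, 2024-08-23 through 2024-08-26.
2024-08-15 through 2024-08-15 is untouched.
2024-08-18 through 2024-08-20 is untouched.
2024-08-22 through 2024-08-30 with B removed leaves 2024-08-22 through 2024-08-22, 2024-08-27 through 2024-08-30.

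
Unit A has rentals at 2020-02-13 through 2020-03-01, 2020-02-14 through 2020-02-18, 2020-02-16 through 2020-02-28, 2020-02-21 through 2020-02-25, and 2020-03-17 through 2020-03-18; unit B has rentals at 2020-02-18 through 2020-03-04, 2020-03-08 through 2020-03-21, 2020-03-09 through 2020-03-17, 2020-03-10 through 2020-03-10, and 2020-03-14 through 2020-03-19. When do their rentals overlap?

2020-02-18 through 2020-03-01, 2020-03-17 through 2020-03-18

A, merged: 2020-02-13 through 2020-03-01, 2020-03-17 through 2020-03-18.
B, merged: 2020-02-18 through 2020-03-04, 2020-03-08 through 2020-03-21.
2020-02-13 through 2020-03-01 overlaps B on 2020-02-18 through 2020-03-01.
2020-03-17 through 2020-03-18 overlaps B on 2020-03-17 through 2020-03-18.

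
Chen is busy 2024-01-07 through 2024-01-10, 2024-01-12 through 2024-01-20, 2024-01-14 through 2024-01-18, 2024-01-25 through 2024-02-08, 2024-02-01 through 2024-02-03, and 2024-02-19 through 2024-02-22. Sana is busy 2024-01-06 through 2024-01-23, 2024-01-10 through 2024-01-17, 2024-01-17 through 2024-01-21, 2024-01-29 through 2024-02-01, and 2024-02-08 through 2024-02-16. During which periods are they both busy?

Merge the first list: 2024-01-07 through 2024-01-10, 2024-01-12 through 2024-01-20, 2024-01-25 through 2024-02-08, 2024-02-19 through 2024-02-22.
Merge the second list: 2024-01-06 through 2024-01-23, 2024-01-29 through 2024-02-01, 2024-02-08 through 2024-02-16.
2024-01-07 through 2024-01-10 ∩ B → 2024-01-07 through 2024-01-10.
2024-01-12 through 2024-01-20 ∩ B → 2024-01-12 through 2024-01-20.
2024-01-25 through 2024-02-08 ∩ B → 2024-01-29 through 2024-02-01, 2024-02-08 through 2024-02-08.
2024-02-19 through 2024-02-22 meets no B interval.

2024-01-07 through 2024-01-10, 2024-01-12 through 2024-01-20, 2024-01-29 through 2024-02-01, 2024-02-08 through 2024-02-08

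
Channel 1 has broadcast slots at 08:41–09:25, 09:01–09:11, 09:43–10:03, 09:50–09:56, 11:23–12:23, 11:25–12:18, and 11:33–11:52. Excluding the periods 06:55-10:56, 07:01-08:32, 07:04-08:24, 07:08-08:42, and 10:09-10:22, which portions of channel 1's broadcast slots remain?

A, merged: 08:41–09:25, 09:43–10:03, 11:23–12:23.
B, merged: 06:55–10:56.
08:41–09:25: entirely removed.
09:43–10:03: entirely removed.
11:23–12:23: nothing removed.

11:23–12:23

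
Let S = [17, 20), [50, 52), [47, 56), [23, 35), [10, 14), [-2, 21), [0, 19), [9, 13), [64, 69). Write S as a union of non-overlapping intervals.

[-2, 21) ∪ [23, 35) ∪ [47, 56) ∪ [64, 69)

Sort by start: [-2, 21), [0, 19), [9, 13), [10, 14), [17, 20), [23, 35), [47, 56), [50, 52), [64, 69).
[0, 19) overlaps/touches [-2, 21) → extend to [-2, 21).
[9, 13) overlaps/touches [-2, 21) → extend to [-2, 21).
[10, 14) overlaps/touches [-2, 21) → extend to [-2, 21).
[17, 20) overlaps/touches [-2, 21) → extend to [-2, 21).
[23, 35) is disjoint → start new block.
[47, 56) is disjoint → start new block.
[50, 52) overlaps/touches [47, 56) → extend to [47, 56).
[64, 69) is disjoint → start new block.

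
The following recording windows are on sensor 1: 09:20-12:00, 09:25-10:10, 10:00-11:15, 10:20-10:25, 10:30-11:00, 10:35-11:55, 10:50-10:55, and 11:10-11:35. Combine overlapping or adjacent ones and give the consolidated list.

09:25-10:10 overlaps/touches 09:20-12:00 → extend to 09:20-12:00.
10:00-11:15 overlaps/touches 09:20-12:00 → extend to 09:20-12:00.
10:20-10:25 overlaps/touches 09:20-12:00 → extend to 09:20-12:00.
10:30-11:00 overlaps/touches 09:20-12:00 → extend to 09:20-12:00.
10:35-11:55 overlaps/touches 09:20-12:00 → extend to 09:20-12:00.
10:50-10:55 overlaps/touches 09:20-12:00 → extend to 09:20-12:00.
11:10-11:35 overlaps/touches 09:20-12:00 → extend to 09:20-12:00.

09:20-12:00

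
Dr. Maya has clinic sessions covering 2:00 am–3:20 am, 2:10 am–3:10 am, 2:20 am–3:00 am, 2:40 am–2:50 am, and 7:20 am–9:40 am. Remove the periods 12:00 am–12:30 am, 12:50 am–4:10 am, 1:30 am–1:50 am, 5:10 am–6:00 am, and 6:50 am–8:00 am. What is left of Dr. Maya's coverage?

Merge the first list: 2:00 am–3:20 am, 7:20 am–9:40 am.
Merge the second list: 12:00 am–12:30 am, 12:50 am–4:10 am, 5:10 am–6:00 am, 6:50 am–8:00 am.
2:00 am–3:20 am lies entirely inside B → drops out.
7:20 am–9:40 am with B removed leaves 8:00 am–9:40 am.

8:00 am–9:40 am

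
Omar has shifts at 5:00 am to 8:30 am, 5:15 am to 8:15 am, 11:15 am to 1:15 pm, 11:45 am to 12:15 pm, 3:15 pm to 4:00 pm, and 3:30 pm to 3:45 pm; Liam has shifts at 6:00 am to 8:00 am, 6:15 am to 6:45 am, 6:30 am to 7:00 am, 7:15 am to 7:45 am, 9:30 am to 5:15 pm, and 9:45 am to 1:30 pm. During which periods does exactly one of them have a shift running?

5:00 am–6:00 am, 8:00 am–8:30 am, 9:30 am–11:15 am, 1:15 pm–3:15 pm, 4:00 pm–5:15 pm

A, merged: 5:00 am–8:30 am, 11:15 am–1:15 pm, 3:15 pm–4:00 pm.
B, merged: 6:00 am–8:00 am, 9:30 am–5:15 pm.
Only in the first: 5:00 am–6:00 am, 8:00 am–8:30 am.
Only in the second: 9:30 am–11:15 am, 1:15 pm–3:15 pm, 4:00 pm–5:15 pm.
Together these are the periods covered by exactly one.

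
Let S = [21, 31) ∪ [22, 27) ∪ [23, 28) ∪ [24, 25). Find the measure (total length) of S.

10

Merged: [21, 31).
Length: 10.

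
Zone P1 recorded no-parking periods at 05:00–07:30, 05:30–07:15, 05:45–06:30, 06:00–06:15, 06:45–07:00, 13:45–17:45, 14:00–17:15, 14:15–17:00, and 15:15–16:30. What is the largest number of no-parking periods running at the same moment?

Walk the sorted start/end points keeping a running depth.
The depth first hits 4 at 06:00.

4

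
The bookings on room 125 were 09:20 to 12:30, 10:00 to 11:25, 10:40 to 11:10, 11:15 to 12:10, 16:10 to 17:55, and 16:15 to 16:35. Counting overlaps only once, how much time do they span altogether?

Merged: 09:20–12:30, 16:10–17:55.
Lengths: 3 h 10 min + 1 h 45 min = 4 h 55 min.

4 h 55 min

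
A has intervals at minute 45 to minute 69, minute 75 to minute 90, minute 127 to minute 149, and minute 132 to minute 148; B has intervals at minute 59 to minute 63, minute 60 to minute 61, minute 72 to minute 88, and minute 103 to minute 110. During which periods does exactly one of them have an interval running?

First set merges to minute 45 to minute 69, minute 75 to minute 90, minute 127 to minute 149.
Second set merges to minute 59 to minute 63, minute 72 to minute 88, minute 103 to minute 110.
Only in the first: minute 45 to minute 59, minute 63 to minute 69, minute 88 to minute 90, minute 127 to minute 149.
Only in the second: minute 72 to minute 75, minute 103 to minute 110.
Together these are the periods covered by exactly one.

minute 45 to minute 59, minute 63 to minute 69, minute 72 to minute 75, minute 88 to minute 90, minute 103 to minute 110, minute 127 to minute 149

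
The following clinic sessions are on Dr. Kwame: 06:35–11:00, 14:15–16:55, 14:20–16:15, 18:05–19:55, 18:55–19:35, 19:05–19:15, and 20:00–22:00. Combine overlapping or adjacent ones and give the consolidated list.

06:35-11:00, 14:15-16:55, 18:05-19:55, 20:00-22:00

14:15-16:55 is disjoint → start new block.
14:20-16:15 overlaps/touches 14:15-16:55 → extend to 14:15-16:55.
18:05-19:55 is disjoint → start new block.
18:55-19:35 overlaps/touches 18:05-19:55 → extend to 18:05-19:55.
19:05-19:15 overlaps/touches 18:05-19:55 → extend to 18:05-19:55.
20:00-22:00 is disjoint → start new block.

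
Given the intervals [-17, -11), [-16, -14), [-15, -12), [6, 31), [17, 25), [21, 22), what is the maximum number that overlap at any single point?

3

At -15, 3 of the intervals are simultaneously active.
No point has more.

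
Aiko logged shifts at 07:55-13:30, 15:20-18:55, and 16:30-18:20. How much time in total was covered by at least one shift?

9 h 10 min

Merged: 07:55–13:30, 15:20–18:55.
Lengths: 5 h 35 min + 3 h 35 min = 9 h 10 min.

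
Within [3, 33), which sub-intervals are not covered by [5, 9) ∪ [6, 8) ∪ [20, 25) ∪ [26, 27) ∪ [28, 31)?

[3, 5) ∪ [9, 20) ∪ [25, 26) ∪ [27, 28) ∪ [31, 33)

Covered (merged): [5, 9), [20, 25), [26, 27), [28, 31).
Uncovered inside [3, 33): [3, 5), [9, 20), [25, 26), [27, 28), [31, 33).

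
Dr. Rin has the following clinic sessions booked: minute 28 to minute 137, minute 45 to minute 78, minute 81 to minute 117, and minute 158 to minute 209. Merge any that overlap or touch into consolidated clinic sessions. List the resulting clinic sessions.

minute 45 to minute 78 overlaps/touches minute 28 to minute 137 → extend to minute 28 to minute 137.
minute 81 to minute 117 overlaps/touches minute 28 to minute 137 → extend to minute 28 to minute 137.
minute 158 to minute 209 is disjoint → start new block.

minute 28 to minute 137, minute 158 to minute 209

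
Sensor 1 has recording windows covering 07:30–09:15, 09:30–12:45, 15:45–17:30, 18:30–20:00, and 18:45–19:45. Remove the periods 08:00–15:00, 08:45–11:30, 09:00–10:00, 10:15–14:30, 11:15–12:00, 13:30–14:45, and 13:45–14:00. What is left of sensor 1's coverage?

07:30–08:00, 15:45–17:30, 18:30–20:00

Merge the first list: 07:30–09:15, 09:30–12:45, 15:45–17:30, 18:30–20:00.
Merge the second list: 08:00–15:00.
07:30–09:15 minus B → 07:30–08:00.
09:30–12:45: fully covered by B → removed.
15:45–17:30: no B overlap → unchanged.
18:30–20:00: no B overlap → unchanged.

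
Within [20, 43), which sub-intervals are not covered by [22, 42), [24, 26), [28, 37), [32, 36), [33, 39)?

The merged coverage is [22, 42).
Gaps within [20, 43): [20, 22), [42, 43).

[20, 22) ∪ [42, 43)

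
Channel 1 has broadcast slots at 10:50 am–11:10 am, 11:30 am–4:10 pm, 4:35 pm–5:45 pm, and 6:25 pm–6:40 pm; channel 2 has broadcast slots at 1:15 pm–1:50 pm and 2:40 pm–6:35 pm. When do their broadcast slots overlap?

1:15 pm–1:50 pm, 2:40 pm–4:10 pm, 4:35 pm–5:45 pm, 6:25 pm–6:35 pm

10:50 am–11:10 am meets no B interval.
11:30 am–4:10 pm ∩ B → 1:15 pm–1:50 pm, 2:40 pm–4:10 pm.
4:35 pm–5:45 pm ∩ B → 4:35 pm–5:45 pm.
6:25 pm–6:40 pm ∩ B → 6:25 pm–6:35 pm.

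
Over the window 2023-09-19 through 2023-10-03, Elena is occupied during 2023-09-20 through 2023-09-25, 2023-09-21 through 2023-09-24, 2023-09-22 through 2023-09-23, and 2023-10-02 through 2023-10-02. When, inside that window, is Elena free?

The merged coverage is 2023-09-20 through 2023-09-25, 2023-10-02 through 2023-10-02.
Complement within 2023-09-19 through 2023-10-03: 2023-09-19 through 2023-09-19, 2023-09-26 through 2023-10-01, 2023-10-03 through 2023-10-03.

2023-09-19 through 2023-09-19, 2023-09-26 through 2023-10-01, 2023-10-03 through 2023-10-03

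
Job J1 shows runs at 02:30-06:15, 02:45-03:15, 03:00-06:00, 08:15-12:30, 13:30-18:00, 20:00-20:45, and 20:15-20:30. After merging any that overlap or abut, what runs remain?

02:45–03:15 overlaps/touches 02:30–06:15 → extend to 02:30–06:15.
03:00–06:00 overlaps/touches 02:30–06:15 → extend to 02:30–06:15.
08:15–12:30 is disjoint → start new block.
13:30–18:00 is disjoint → start new block.
20:00–20:45 is disjoint → start new block.
20:15–20:30 overlaps/touches 20:00–20:45 → extend to 20:00–20:45.

02:30–06:15, 08:15–12:30, 13:30–18:00, 20:00–20:45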